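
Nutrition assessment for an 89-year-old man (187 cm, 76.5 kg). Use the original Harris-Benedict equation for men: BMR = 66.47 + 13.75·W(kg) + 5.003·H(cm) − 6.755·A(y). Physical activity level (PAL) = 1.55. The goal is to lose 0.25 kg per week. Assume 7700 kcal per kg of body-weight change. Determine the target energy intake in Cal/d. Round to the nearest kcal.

Harris-Benedict: BMR = 66.47 + 13.75(76.5) + 5.003(187) − 6.755(89) = 1452.711 kcal/day.
TEE = 1452.711 × 1.55 = 2251.7021 kcal/day.
Required daily deficit = 0.25 × 7700 ÷ 7 = 275 kcal/day.
Target intake = 2251.7021 − 275 = 1976.7021 kcal/day.

1977 Cal/d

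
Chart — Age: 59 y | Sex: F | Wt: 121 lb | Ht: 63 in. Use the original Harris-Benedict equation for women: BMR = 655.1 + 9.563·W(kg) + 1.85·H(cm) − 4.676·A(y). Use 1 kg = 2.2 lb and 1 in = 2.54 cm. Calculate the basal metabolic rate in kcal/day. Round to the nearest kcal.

Convert to metric: weight = 121 ÷ 2.2 = 55 kg; height = 63 × 2.54 = 160.02 cm.
Harris-Benedict: BMR = 655.1 + 9.563(55) + 1.85(160.02) − 4.676(59) = 1201.218 kcal/day.

1201 kcal/day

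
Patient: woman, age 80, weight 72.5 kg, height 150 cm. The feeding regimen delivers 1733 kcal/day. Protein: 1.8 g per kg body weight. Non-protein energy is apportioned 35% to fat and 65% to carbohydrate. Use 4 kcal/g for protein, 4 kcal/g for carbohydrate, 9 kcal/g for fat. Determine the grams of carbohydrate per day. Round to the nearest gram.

197 g/day

Protein = 1.8 × 72.5 = 130.5 g → 130.5 × 4 = 522 kcal.
Non-protein calories = 1733 − 522 = 1211 kcal.
Fat: 35% × 1211 = 423.85 kcal; carbohydrate: 787.15 kcal.
Carbohydrate: 787.15 kcal ÷ 4 kcal/g = 196.7875 g.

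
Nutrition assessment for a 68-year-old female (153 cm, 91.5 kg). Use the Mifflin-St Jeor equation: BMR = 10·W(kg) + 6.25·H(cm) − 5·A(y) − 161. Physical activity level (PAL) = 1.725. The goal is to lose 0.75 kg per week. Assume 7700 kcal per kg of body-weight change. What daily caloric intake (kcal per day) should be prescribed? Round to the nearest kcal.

1539 kcal per day

Mifflin-St Jeor (female): BMR = 10(91.5) + 6.25(153) − 5(68) − 161 = 915 + 956.25 − 340 − 161 = 1370.25 kcal/day.
TEE = 1370.25 × 1.725 = 2363.6813 kcal/day.
Required daily deficit = 0.75 × 7700 ÷ 7 = 825 kcal/day.
Target intake = 2363.6813 − 825 = 1538.6813 kcal/day.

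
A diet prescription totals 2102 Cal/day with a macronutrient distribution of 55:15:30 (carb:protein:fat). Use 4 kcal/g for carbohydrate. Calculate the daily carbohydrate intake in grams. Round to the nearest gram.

289 g/day

Carbohydrate energy = 55% × 2102 = 1156.1 kcal.
At 4 kcal/g: 1156.1 ÷ 4 = 289.025 g.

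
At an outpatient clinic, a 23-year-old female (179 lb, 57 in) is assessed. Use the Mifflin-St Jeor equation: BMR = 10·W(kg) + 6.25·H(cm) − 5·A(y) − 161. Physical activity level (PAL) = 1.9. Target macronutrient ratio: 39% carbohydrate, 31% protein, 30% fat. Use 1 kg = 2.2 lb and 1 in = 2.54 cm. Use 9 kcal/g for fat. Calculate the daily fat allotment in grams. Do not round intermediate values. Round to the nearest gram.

Convert to metric: weight = 179 ÷ 2.2 = 81.3636 kg; height = 57 × 2.54 = 144.78 cm.
Mifflin-St Jeor (female): BMR = 10(81.3636) + 6.25(144.78) − 5(23) − 161 = 813.6364 + 904.875 − 115 − 161 = 1442.5114 kcal/day.
TEE = 1442.5114 × 1.9 = 2740.7716 kcal/day.
Fat energy = 30% × 2740.7716 = 822.2315 kcal.
Fat = 822.2315 ÷ 9 kcal/g = 91.3591 g.

91 g/day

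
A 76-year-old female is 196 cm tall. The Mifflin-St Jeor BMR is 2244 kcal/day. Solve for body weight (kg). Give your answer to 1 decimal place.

156.0 kg

2244 = 10·W + 6.25(196) − 5(76) − 161
10·W = 2244 − 684 = 1560, so W = 156 kg.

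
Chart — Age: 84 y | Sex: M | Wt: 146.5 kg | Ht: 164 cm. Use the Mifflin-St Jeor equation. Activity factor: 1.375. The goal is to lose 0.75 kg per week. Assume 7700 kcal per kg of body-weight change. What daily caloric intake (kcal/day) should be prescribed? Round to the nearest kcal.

2028 kcal/day

Mifflin-St Jeor (male): BMR = 10(146.5) + 6.25(164) − 5(84) + 5 = 1465 + 1025 − 420 + 5 = 2075 kcal/day.
TEE = 2075 × 1.375 = 2853.125 kcal/day.
Required daily deficit = 0.75 × 7700 ÷ 7 = 825 kcal/day.
Target intake = 2853.125 − 825 = 2028.125 kcal/day.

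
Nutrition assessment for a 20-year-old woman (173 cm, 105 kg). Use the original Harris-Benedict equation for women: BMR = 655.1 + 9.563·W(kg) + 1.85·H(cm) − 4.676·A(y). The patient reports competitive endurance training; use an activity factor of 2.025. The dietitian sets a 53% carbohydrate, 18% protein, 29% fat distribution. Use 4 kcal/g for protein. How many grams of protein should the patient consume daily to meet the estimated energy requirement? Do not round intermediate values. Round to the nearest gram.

172 g/day

Harris-Benedict: BMR = 655.1 + 9.563(105) + 1.85(173) − 4.676(20) = 1885.745 kcal/day.
TEE = 1885.745 × 2.025 = 3818.6336 kcal/day.
Protein energy = 18% × 3818.6336 = 687.3541 kcal.
Protein = 687.3541 ÷ 4 kcal/g = 171.8385 g.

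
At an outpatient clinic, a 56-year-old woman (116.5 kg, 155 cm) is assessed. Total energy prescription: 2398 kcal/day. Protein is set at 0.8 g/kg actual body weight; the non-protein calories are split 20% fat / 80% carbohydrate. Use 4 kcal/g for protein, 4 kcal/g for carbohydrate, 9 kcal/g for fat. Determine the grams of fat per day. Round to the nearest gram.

Protein = 0.8 × 116.5 = 93.2 g → 93.2 × 4 = 372.8 kcal.
Non-protein calories = 2398 − 372.8 = 2025.2 kcal.
Fat: 20% × 2025.2 = 405.04 kcal; carbohydrate: 1620.16 kcal.
Fat: 405.04 kcal ÷ 9 kcal/g = 45.0044 g.

45 g/day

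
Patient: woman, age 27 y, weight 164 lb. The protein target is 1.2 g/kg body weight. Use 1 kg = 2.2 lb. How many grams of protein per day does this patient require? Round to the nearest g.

89 g/day

Weight in kg = 164 ÷ 2.2 = 74.5455 kg.
Protein = 1.2 g/kg × 74.5455 kg = 89.4545 g/day.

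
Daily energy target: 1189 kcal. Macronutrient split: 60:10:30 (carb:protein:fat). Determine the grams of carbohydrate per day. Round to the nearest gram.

Carbohydrate energy = 60% × 1189 = 713.4 kcal.
At 4 kcal/g: 713.4 ÷ 4 = 178.35 g.

178 g/day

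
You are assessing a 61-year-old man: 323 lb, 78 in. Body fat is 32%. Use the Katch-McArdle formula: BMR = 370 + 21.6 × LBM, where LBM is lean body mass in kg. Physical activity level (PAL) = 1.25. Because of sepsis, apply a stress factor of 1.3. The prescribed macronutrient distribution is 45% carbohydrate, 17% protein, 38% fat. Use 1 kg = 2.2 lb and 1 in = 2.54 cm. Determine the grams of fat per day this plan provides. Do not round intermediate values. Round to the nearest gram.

173 g/day

Convert to metric: weight = 323 ÷ 2.2 = 146.8182 kg; height = 78 × 2.54 = 198.12 cm.
LBM = 146.8182 × (1 − 0.32) = 99.8364 kg. Katch-McArdle: BMR = 370 + 21.6 × 99.8364 = 2526.4655 kcal/day.
TEE = 2526.4655 × 1.25 = 3158.0818 kcal/day.
With stress factor 1.3: 3158.0818 × 1.3 = 4105.5064 kcal/day.
Fat energy = 38% × 4105.5064 = 1560.0924 kcal.
Fat = 1560.0924 ÷ 9 kcal/g = 173.3436 g.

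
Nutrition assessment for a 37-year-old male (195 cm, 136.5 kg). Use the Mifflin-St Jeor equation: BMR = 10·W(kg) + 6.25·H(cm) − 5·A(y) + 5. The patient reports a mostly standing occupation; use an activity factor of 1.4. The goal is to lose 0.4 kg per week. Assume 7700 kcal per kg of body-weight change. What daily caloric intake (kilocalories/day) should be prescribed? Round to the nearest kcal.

Mifflin-St Jeor (male): BMR = 10(136.5) + 6.25(195) − 5(37) + 5 = 1365 + 1218.75 − 185 + 5 = 2403.75 kcal/day.
TEE = 2403.75 × 1.4 = 3365.25 kcal/day.
Required daily deficit = 0.4 × 7700 ÷ 7 = 440 kcal/day.
Target intake = 3365.25 − 440 = 2925.25 kcal/day.

2925 kilocalories/day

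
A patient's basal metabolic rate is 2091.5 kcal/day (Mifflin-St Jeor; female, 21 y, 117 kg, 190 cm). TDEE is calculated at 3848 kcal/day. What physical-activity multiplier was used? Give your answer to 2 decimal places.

1.84

Activity factor = TEE ÷ BMR = 3848 ÷ 2091.5 = 1.84.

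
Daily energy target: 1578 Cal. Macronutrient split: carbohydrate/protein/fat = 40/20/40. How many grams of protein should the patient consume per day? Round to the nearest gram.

79 g/day

Protein energy = 20% × 1578 = 315.6 kcal.
At 4 kcal/g: 315.6 ÷ 4 = 78.9 g.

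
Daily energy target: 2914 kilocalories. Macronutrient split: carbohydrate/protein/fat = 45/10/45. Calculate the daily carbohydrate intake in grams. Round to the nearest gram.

Carbohydrate energy = 45% × 2914 = 1311.3 kcal.
At 4 kcal/g: 1311.3 ÷ 4 = 327.825 g.

328 g/day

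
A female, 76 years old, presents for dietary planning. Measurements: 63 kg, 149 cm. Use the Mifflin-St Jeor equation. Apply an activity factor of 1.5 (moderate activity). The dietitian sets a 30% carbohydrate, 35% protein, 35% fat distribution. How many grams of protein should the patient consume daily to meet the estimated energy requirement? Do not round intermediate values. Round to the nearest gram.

134 g/day

Mifflin-St Jeor (female): BMR = 10(63) + 6.25(149) − 5(76) − 161 = 630 + 931.25 − 380 − 161 = 1020.25 kcal/day.
TEE = 1020.25 × 1.5 = 1530.375 kcal/day.
Protein energy = 35% × 1530.375 = 535.6313 kcal.
Protein = 535.6313 ÷ 4 kcal/g = 133.9078 g.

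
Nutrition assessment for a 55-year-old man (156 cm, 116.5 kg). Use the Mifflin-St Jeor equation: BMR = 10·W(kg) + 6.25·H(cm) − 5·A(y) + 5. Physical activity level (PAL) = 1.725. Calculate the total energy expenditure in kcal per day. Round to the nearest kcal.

3226 kcal per day

Mifflin-St Jeor (male): BMR = 10(116.5) + 6.25(156) − 5(55) + 5 = 1165 + 975 − 275 + 5 = 1870 kcal/day.
TEE = BMR × activity factor = 1870 × 1.725 = 3225.75 kcal/day.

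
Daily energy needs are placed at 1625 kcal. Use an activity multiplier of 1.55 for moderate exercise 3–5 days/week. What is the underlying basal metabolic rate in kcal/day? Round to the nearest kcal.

1048 kcal/day

BMR = TEE ÷ activity factor = 1625 ÷ 1.55 = 1048.3871 kcal/day.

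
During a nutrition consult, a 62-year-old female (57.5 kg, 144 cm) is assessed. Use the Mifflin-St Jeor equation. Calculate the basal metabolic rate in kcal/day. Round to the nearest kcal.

1004 kcal/day

Mifflin-St Jeor (female): BMR = 10(57.5) + 6.25(144) − 5(62) − 161 = 575 + 900 − 310 − 161 = 1004 kcal/day.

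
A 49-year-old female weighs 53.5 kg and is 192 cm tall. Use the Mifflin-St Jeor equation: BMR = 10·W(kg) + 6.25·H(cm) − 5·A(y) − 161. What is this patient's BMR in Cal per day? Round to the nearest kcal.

1329 Cal per day

Mifflin-St Jeor (female): BMR = 10(53.5) + 6.25(192) − 5(49) − 161 = 535 + 1200 − 245 − 161 = 1329 kcal/day.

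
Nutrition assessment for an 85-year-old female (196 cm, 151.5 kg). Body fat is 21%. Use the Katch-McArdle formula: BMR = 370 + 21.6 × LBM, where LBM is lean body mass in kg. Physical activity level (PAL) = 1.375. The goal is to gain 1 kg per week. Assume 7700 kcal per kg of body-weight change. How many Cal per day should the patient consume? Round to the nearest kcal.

5163 Cal per day

LBM = 151.5 × (1 − 0.21) = 119.685 kg. Katch-McArdle: BMR = 370 + 21.6 × 119.685 = 2955.196 kcal/day.
TEE = 2955.196 × 1.375 = 4063.3945 kcal/day.
Required daily surplus = 1 × 7700 ÷ 7 = 1100 kcal/day.
Target intake = 4063.3945 + 1100 = 5163.3945 kcal/day.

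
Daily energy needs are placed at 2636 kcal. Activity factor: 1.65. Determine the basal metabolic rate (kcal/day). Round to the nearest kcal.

1598 kcal/day

BMR = TEE ÷ activity factor = 2636 ÷ 1.65 = 1597.5758 kcal/day.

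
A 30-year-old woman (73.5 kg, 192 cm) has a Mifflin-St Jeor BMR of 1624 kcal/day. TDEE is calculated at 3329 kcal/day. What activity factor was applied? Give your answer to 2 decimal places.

2.05

Activity factor = TEE ÷ BMR = 3329 ÷ 1624 = 2.05.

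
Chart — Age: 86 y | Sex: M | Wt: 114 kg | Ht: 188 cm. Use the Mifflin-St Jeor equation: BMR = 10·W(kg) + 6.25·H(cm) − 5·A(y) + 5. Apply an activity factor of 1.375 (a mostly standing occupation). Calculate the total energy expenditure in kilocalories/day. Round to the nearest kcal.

2599 kilocalories/day

Mifflin-St Jeor (male): BMR = 10(114) + 6.25(188) − 5(86) + 5 = 1140 + 1175 − 430 + 5 = 1890 kcal/day.
TEE = BMR × activity factor = 1890 × 1.375 = 2598.75 kcal/day.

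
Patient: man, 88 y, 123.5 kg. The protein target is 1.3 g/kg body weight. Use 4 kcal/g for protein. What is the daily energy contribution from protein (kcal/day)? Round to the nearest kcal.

642 kcal/day

Protein = 1.3 g/kg × 123.5 kg = 160.55 g/day.
Protein energy = 160.55 g × 4 kcal/g = 642.2 kcal/day.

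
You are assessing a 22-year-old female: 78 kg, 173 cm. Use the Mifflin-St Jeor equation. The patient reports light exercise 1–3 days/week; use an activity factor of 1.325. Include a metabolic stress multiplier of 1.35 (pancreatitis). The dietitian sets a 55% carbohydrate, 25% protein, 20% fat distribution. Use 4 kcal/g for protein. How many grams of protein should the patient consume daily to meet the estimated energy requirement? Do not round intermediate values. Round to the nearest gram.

178 g/day

Mifflin-St Jeor (female): BMR = 10(78) + 6.25(173) − 5(22) − 161 = 780 + 1081.25 − 110 − 161 = 1590.25 kcal/day.
TEE = 1590.25 × 1.325 = 2107.0813 kcal/day.
With stress factor 1.35: 2107.0813 × 1.35 = 2844.5597 kcal/day.
Protein energy = 25% × 2844.5597 = 711.1399 kcal.
Protein = 711.1399 ÷ 4 kcal/g = 177.785 g.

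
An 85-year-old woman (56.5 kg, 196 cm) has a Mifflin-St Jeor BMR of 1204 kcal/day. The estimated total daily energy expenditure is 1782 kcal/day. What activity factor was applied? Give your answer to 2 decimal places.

Activity factor = TEE ÷ BMR = 1782 ÷ 1204 = 1.48.

1.48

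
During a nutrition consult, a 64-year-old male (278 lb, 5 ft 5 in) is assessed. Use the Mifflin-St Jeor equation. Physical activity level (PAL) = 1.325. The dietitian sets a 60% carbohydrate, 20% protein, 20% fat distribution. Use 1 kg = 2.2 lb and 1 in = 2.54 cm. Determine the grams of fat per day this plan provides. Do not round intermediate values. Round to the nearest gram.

Convert to metric: weight = 278 ÷ 2.2 = 126.3636 kg; height = (5×12 + 5) × 2.54 = 65 × 2.54 = 165.1 cm.
Mifflin-St Jeor (male): BMR = 10(126.3636) + 6.25(165.1) − 5(64) + 5 = 1263.6364 + 1031.875 − 320 + 5 = 1980.5114 kcal/day.
TEE = 1980.5114 × 1.325 = 2624.1776 kcal/day.
Fat energy = 20% × 2624.1776 = 524.8355 kcal.
Fat = 524.8355 ÷ 9 kcal/g = 58.3151 g.

58 g/day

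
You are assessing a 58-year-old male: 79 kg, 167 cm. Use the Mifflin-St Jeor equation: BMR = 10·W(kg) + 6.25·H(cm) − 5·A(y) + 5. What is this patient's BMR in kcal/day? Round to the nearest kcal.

1549 kcal/day

Mifflin-St Jeor (male): BMR = 10(79) + 6.25(167) − 5(58) + 5 = 790 + 1043.75 − 290 + 5 = 1548.75 kcal/day.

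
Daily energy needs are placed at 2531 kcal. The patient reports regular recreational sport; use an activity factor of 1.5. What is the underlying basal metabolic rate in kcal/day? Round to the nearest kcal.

1687 kcal/day

BMR = TEE ÷ activity factor = 2531 ÷ 1.5 = 1687.3333 kcal/day.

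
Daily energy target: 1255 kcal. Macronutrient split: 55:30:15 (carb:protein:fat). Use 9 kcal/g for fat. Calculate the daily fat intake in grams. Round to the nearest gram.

21 g/day

Fat energy = 15% × 1255 = 188.25 kcal.
At 9 kcal/g: 188.25 ÷ 9 = 20.9167 g.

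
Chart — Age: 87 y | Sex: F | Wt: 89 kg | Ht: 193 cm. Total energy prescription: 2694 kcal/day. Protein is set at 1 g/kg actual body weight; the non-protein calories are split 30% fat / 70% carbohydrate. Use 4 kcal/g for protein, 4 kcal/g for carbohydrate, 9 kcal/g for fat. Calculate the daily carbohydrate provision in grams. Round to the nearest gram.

Protein = 1 × 89 = 89 g → 89 × 4 = 356 kcal.
Non-protein calories = 2694 − 356 = 2338 kcal.
Fat: 30% × 2338 = 701.4 kcal; carbohydrate: 1636.6 kcal.
Carbohydrate: 1636.6 kcal ÷ 4 kcal/g = 409.15 g.

409 g/day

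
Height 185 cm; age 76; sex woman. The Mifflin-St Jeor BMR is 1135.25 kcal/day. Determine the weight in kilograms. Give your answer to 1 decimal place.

1135.25 = 10·W + 6.25(185) − 5(76) − 161
10·W = 1135.25 − 615.25 = 520, so W = 52 kg.

52.0 kg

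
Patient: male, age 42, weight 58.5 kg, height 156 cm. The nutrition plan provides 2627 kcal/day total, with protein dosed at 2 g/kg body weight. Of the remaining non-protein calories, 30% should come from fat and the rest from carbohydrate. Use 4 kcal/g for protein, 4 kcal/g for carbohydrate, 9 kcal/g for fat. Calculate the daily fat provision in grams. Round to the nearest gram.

Protein = 2 × 58.5 = 117 g → 117 × 4 = 468 kcal.
Non-protein calories = 2627 − 468 = 2159 kcal.
Fat: 30% × 2159 = 647.7 kcal; carbohydrate: 1511.3 kcal.
Fat: 647.7 kcal ÷ 9 kcal/g = 71.9667 g.

72 g/day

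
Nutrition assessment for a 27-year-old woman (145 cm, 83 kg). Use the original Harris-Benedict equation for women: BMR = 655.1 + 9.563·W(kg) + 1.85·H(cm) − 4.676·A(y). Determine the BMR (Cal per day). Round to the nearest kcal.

Harris-Benedict: BMR = 655.1 + 9.563(83) + 1.85(145) − 4.676(27) = 1590.827 kcal/day.

1591 Cal per day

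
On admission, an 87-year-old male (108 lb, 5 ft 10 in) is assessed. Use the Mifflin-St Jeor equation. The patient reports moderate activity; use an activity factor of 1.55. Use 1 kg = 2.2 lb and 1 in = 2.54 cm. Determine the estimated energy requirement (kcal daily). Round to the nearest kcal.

1817 kcal daily

Convert to metric: weight = 108 ÷ 2.2 = 49.0909 kg; height = (5×12 + 10) × 2.54 = 70 × 2.54 = 177.8 cm.
Mifflin-St Jeor (male): BMR = 10(49.0909) + 6.25(177.8) − 5(87) + 5 = 490.9091 + 1111.25 − 435 + 5 = 1172.1591 kcal/day.
TEE = BMR × activity factor = 1172.1591 × 1.55 = 1816.8466 kcal/day.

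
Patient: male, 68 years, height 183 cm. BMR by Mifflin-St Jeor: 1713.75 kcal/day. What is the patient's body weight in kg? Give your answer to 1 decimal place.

1713.75 = 10·W + 6.25(183) − 5(68) + 5
10·W = 1713.75 − 808.75 = 905, so W = 90.5 kg.

90.5 kg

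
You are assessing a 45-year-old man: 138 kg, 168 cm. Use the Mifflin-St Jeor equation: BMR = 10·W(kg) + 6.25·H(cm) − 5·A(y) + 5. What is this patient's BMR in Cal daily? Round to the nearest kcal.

Mifflin-St Jeor (male): BMR = 10(138) + 6.25(168) − 5(45) + 5 = 1380 + 1050 − 225 + 5 = 2210 kcal/day.

2210 Cal daily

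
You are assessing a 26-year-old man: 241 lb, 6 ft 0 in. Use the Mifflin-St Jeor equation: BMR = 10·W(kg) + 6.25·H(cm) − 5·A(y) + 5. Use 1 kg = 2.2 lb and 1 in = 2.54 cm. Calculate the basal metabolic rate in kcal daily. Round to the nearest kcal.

2113 kcal daily

Convert to metric: weight = 241 ÷ 2.2 = 109.5455 kg; height = (6×12 + 0) × 2.54 = 72 × 2.54 = 182.88 cm.
Mifflin-St Jeor (male): BMR = 10(109.5455) + 6.25(182.88) − 5(26) + 5 = 1095.4545 + 1143 − 130 + 5 = 2113.4545 kcal/day.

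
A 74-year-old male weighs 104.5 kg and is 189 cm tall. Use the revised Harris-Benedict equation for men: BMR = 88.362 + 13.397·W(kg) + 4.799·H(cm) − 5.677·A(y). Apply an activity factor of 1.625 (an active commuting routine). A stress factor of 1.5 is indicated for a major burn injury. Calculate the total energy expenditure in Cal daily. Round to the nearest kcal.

Harris-Benedict: BMR = 88.362 + 13.397(104.5) + 4.799(189) − 5.677(74) = 1975.2615 kcal/day.
TEE = BMR × activity factor = 1975.2615 × 1.625 = 3209.7999 kcal/day.
Apply stress factor: 3209.7999 × 1.5 = 4814.6999 kcal/day.

4815 Cal daily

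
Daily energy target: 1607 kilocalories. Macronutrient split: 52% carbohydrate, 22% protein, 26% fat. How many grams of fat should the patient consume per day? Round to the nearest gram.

46 g/day

Fat energy = 26% × 1607 = 417.82 kcal.
At 9 kcal/g: 417.82 ÷ 9 = 46.4244 g.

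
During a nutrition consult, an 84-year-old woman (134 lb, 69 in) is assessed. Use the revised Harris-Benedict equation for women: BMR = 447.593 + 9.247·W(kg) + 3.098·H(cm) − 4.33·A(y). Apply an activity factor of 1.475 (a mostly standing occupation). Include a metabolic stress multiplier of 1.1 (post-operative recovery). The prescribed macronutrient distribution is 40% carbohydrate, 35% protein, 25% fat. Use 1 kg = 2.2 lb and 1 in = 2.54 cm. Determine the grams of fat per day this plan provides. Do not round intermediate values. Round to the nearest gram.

54 g/day

Convert to metric: weight = 134 ÷ 2.2 = 60.9091 kg; height = 69 × 2.54 = 175.26 cm.
Harris-Benedict: BMR = 447.593 + 9.247(60.9091) + 3.098(175.26) − 4.33(84) = 1190.0548 kcal/day.
TEE = 1190.0548 × 1.475 = 1755.3309 kcal/day.
With stress factor 1.1: 1755.3309 × 1.1 = 1930.864 kcal/day.
Fat energy = 25% × 1930.864 = 482.716 kcal.
Fat = 482.716 ÷ 9 kcal/g = 53.6351 g.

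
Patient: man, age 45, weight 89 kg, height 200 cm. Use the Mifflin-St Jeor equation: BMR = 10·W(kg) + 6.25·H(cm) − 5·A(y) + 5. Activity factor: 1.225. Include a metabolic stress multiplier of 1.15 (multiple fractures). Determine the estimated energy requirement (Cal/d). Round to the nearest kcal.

Mifflin-St Jeor (male): BMR = 10(89) + 6.25(200) − 5(45) + 5 = 890 + 1250 − 225 + 5 = 1920 kcal/day.
TEE = BMR × activity factor = 1920 × 1.225 = 2352 kcal/day.
Apply stress factor: 2352 × 1.15 = 2704.8 kcal/day.

2705 Cal/d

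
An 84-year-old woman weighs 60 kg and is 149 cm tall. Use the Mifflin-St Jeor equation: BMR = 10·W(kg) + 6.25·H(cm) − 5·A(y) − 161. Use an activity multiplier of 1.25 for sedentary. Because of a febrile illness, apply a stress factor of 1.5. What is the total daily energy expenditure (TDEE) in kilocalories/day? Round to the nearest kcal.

1782 kilocalories/day

Mifflin-St Jeor (female): BMR = 10(60) + 6.25(149) − 5(84) − 161 = 600 + 931.25 − 420 − 161 = 950.25 kcal/day.
TEE = BMR × activity factor = 950.25 × 1.25 = 1187.8125 kcal/day.
Apply stress factor: 1187.8125 × 1.5 = 1781.7188 kcal/day.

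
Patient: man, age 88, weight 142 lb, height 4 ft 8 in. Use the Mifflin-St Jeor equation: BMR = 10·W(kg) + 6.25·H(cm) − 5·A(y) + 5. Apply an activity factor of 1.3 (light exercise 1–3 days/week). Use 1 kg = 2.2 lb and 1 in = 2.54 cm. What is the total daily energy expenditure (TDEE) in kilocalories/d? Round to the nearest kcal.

Convert to metric: weight = 142 ÷ 2.2 = 64.5455 kg; height = (4×12 + 8) × 2.54 = 56 × 2.54 = 142.24 cm.
Mifflin-St Jeor (male): BMR = 10(64.5455) + 6.25(142.24) − 5(88) + 5 = 645.4545 + 889 − 440 + 5 = 1099.4545 kcal/day.
TEE = BMR × activity factor = 1099.4545 × 1.3 = 1429.2909 kcal/day.

1429 kilocalories/d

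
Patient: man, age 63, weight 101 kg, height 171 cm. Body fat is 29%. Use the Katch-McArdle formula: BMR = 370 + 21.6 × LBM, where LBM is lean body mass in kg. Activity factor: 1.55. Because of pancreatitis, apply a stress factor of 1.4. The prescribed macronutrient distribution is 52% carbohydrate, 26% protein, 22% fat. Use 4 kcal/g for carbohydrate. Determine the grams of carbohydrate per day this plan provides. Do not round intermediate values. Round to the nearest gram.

541 g/day

LBM = 101 × (1 − 0.29) = 71.71 kg. Katch-McArdle: BMR = 370 + 21.6 × 71.71 = 1918.936 kcal/day.
TEE = 1918.936 × 1.55 = 2974.3508 kcal/day.
With stress factor 1.4: 2974.3508 × 1.4 = 4164.0911 kcal/day.
Carbohydrate energy = 52% × 4164.0911 = 2165.3274 kcal.
Carbohydrate = 2165.3274 ÷ 4 kcal/g = 541.3318 g.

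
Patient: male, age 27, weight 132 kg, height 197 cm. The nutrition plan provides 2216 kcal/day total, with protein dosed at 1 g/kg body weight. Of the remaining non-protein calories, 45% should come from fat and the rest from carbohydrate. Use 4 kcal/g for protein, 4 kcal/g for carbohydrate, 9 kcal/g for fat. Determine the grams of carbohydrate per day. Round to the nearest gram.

232 g/day

Protein = 1 × 132 = 132 g → 132 × 4 = 528 kcal.
Non-protein calories = 2216 − 528 = 1688 kcal.
Fat: 45% × 1688 = 759.6 kcal; carbohydrate: 928.4 kcal.
Carbohydrate: 928.4 kcal ÷ 4 kcal/g = 232.1 g.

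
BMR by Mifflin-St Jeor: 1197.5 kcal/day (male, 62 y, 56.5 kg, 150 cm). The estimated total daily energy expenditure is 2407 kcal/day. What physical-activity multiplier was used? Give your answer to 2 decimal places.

Activity factor = TEE ÷ BMR = 2407 ÷ 1197.5 = 2.01.

2.01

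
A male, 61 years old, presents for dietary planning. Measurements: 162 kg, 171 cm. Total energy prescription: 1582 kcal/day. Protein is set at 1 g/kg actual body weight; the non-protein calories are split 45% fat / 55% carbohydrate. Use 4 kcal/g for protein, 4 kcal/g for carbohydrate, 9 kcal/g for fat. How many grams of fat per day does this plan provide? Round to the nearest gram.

47 g/day

Protein = 1 × 162 = 162 g → 162 × 4 = 648 kcal.
Non-protein calories = 1582 − 648 = 934 kcal.
Fat: 45% × 934 = 420.3 kcal; carbohydrate: 513.7 kcal.
Fat: 420.3 kcal ÷ 9 kcal/g = 46.7 g.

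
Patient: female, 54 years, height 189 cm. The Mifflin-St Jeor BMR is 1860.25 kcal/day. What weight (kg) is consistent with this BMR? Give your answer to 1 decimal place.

1860.25 = 10·W + 6.25(189) − 5(54) − 161
10·W = 1860.25 − 750.25 = 1110, so W = 111 kg.

111.0 kg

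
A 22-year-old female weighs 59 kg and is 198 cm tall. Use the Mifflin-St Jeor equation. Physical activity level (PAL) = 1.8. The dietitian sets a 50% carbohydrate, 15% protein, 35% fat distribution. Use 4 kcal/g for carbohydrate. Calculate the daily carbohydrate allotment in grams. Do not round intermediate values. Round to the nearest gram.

350 g/day

Mifflin-St Jeor (female): BMR = 10(59) + 6.25(198) − 5(22) − 161 = 590 + 1237.5 − 110 − 161 = 1556.5 kcal/day.
TEE = 1556.5 × 1.8 = 2801.7 kcal/day.
Carbohydrate energy = 50% × 2801.7 = 1400.85 kcal.
Carbohydrate = 1400.85 ÷ 4 kcal/g = 350.2125 g.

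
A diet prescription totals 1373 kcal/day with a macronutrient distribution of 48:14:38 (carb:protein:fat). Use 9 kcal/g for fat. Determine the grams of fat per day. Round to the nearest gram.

Fat energy = 38% × 1373 = 521.74 kcal.
At 9 kcal/g: 521.74 ÷ 9 = 57.9711 g.

58 g/day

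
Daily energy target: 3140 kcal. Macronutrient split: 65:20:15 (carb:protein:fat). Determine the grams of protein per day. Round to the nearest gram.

Protein energy = 20% × 3140 = 628 kcal.
At 4 kcal/g: 628 ÷ 4 = 157 g.

157 g/day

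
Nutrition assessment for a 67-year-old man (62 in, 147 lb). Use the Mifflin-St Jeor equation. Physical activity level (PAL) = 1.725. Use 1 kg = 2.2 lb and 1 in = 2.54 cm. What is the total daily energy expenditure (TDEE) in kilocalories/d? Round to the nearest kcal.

2281 kilocalories/d

Convert to metric: weight = 147 ÷ 2.2 = 66.8182 kg; height = 62 × 2.54 = 157.48 cm.
Mifflin-St Jeor (male): BMR = 10(66.8182) + 6.25(157.48) − 5(67) + 5 = 668.1818 + 984.25 − 335 + 5 = 1322.4318 kcal/day.
TEE = BMR × activity factor = 1322.4318 × 1.725 = 2281.1949 kcal/day.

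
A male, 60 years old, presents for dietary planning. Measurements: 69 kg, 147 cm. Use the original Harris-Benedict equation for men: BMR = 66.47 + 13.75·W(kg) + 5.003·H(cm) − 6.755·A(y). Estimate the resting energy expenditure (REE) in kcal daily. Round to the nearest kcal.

1345 kcal daily

Harris-Benedict: BMR = 66.47 + 13.75(69) + 5.003(147) − 6.755(60) = 1345.361 kcal/day.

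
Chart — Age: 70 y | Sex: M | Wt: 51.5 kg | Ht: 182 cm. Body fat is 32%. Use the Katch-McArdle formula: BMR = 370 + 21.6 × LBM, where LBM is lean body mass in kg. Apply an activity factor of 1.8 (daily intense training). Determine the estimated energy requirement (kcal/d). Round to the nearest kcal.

LBM = 51.5 × (1 − 0.32) = 35.02 kg. Katch-McArdle: BMR = 370 + 21.6 × 35.02 = 1126.432 kcal/day.
TEE = BMR × activity factor = 1126.432 × 1.8 = 2027.5776 kcal/day.

2028 kcal/d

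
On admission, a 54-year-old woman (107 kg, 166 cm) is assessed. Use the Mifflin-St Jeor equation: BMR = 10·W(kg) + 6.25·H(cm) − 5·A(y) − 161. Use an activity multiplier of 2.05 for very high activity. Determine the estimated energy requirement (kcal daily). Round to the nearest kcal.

Mifflin-St Jeor (female): BMR = 10(107) + 6.25(166) − 5(54) − 161 = 1070 + 1037.5 − 270 − 161 = 1676.5 kcal/day.
TEE = BMR × activity factor = 1676.5 × 2.05 = 3436.825 kcal/day.

3437 kcal daily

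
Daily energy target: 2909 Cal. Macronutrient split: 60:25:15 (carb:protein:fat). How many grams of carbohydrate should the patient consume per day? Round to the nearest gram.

Carbohydrate energy = 60% × 2909 = 1745.4 kcal.
At 4 kcal/g: 1745.4 ÷ 4 = 436.35 g.

436 g/day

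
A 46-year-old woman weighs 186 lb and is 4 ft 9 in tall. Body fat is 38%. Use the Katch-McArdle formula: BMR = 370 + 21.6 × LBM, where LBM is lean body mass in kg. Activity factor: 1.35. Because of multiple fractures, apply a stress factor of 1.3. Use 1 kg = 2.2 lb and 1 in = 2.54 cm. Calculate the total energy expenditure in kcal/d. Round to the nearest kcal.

Convert to metric: weight = 186 ÷ 2.2 = 84.5455 kg; height = (4×12 + 9) × 2.54 = 57 × 2.54 = 144.78 cm.
LBM = 84.5455 × (1 − 0.38) = 52.4182 kg. Katch-McArdle: BMR = 370 + 21.6 × 52.4182 = 1502.2327 kcal/day.
TEE = BMR × activity factor = 1502.2327 × 1.35 = 2028.0142 kcal/day.
Apply stress factor: 2028.0142 × 1.3 = 2636.4184 kcal/day.

2636 kcal/d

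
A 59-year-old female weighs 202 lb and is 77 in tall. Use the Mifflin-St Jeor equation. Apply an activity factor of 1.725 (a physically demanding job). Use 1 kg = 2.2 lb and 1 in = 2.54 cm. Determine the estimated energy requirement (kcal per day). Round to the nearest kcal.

2906 kcal per day

Convert to metric: weight = 202 ÷ 2.2 = 91.8182 kg; height = 77 × 2.54 = 195.58 cm.
Mifflin-St Jeor (female): BMR = 10(91.8182) + 6.25(195.58) − 5(59) − 161 = 918.1818 + 1222.375 − 295 − 161 = 1684.5568 kcal/day.
TEE = BMR × activity factor = 1684.5568 × 1.725 = 2905.8605 kcal/day.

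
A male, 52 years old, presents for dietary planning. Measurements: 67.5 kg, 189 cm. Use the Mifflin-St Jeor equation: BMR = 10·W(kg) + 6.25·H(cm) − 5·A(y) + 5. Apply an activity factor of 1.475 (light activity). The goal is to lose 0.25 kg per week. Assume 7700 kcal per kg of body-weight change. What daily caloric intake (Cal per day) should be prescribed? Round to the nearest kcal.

Mifflin-St Jeor (male): BMR = 10(67.5) + 6.25(189) − 5(52) + 5 = 675 + 1181.25 − 260 + 5 = 1601.25 kcal/day.
TEE = 1601.25 × 1.475 = 2361.8438 kcal/day.
Required daily deficit = 0.25 × 7700 ÷ 7 = 275 kcal/day.
Target intake = 2361.8438 − 275 = 2086.8438 kcal/day.

2087 Cal per day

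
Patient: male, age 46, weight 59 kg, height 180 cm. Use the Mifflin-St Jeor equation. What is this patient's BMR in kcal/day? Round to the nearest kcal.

1490 kcal/day

Mifflin-St Jeor (male): BMR = 10(59) + 6.25(180) − 5(46) + 5 = 590 + 1125 − 230 + 5 = 1490 kcal/day.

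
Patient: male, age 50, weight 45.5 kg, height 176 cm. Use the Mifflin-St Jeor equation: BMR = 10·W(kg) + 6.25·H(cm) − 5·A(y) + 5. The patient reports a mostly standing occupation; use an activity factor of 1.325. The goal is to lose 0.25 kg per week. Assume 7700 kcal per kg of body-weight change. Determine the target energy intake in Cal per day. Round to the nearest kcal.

Mifflin-St Jeor (male): BMR = 10(45.5) + 6.25(176) − 5(50) + 5 = 455 + 1100 − 250 + 5 = 1310 kcal/day.
TEE = 1310 × 1.325 = 1735.75 kcal/day.
Required daily deficit = 0.25 × 7700 ÷ 7 = 275 kcal/day.
Target intake = 1735.75 − 275 = 1460.75 kcal/day.

1461 Cal per day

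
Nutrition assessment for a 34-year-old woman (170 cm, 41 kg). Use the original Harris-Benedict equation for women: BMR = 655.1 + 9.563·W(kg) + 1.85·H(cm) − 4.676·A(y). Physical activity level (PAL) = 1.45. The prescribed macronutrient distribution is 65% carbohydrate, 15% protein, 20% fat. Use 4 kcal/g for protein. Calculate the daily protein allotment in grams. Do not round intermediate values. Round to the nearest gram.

Harris-Benedict: BMR = 655.1 + 9.563(41) + 1.85(170) − 4.676(34) = 1202.699 kcal/day.
TEE = 1202.699 × 1.45 = 1743.9136 kcal/day.
Protein energy = 15% × 1743.9136 = 261.587 kcal.
Protein = 261.587 ÷ 4 kcal/g = 65.3968 g.

65 g/day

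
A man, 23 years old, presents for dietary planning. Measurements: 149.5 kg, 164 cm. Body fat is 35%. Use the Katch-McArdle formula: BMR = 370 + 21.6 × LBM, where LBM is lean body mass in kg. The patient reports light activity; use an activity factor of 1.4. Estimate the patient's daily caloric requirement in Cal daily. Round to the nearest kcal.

3457 Cal daily

LBM = 149.5 × (1 − 0.35) = 97.175 kg. Katch-McArdle: BMR = 370 + 21.6 × 97.175 = 2468.98 kcal/day.
TEE = BMR × activity factor = 2468.98 × 1.4 = 3456.572 kcal/day.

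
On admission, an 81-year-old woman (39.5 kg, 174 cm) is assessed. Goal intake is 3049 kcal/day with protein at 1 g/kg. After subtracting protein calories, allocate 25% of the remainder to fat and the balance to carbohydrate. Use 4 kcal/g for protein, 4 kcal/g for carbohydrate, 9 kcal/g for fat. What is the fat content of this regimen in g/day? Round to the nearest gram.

Protein = 1 × 39.5 = 39.5 g → 39.5 × 4 = 158 kcal.
Non-protein calories = 3049 − 158 = 2891 kcal.
Fat: 25% × 2891 = 722.75 kcal; carbohydrate: 2168.25 kcal.
Fat: 722.75 kcal ÷ 9 kcal/g = 80.3056 g.

80 g/day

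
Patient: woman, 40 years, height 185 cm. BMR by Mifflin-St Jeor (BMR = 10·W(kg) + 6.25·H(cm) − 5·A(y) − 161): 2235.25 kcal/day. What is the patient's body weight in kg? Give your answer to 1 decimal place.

2235.25 = 10·W + 6.25(185) − 5(40) − 161
10·W = 2235.25 − 795.25 = 1440, so W = 144 kg.

144.0 kg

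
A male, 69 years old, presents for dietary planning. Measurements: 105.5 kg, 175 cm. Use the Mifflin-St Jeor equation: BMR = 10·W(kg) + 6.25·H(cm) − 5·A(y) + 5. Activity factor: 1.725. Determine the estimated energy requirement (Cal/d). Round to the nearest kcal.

3120 Cal/d

Mifflin-St Jeor (male): BMR = 10(105.5) + 6.25(175) − 5(69) + 5 = 1055 + 1093.75 − 345 + 5 = 1808.75 kcal/day.
TEE = BMR × activity factor = 1808.75 × 1.725 = 3120.0938 kcal/day.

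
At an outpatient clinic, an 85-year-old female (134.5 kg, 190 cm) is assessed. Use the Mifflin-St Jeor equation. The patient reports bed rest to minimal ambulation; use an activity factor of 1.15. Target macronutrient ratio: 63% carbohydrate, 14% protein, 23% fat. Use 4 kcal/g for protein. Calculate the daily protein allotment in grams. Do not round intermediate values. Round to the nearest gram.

78 g/day

Mifflin-St Jeor (female): BMR = 10(134.5) + 6.25(190) − 5(85) − 161 = 1345 + 1187.5 − 425 − 161 = 1946.5 kcal/day.
TEE = 1946.5 × 1.15 = 2238.475 kcal/day.
Protein energy = 14% × 2238.475 = 313.3865 kcal.
Protein = 313.3865 ÷ 4 kcal/g = 78.3466 g.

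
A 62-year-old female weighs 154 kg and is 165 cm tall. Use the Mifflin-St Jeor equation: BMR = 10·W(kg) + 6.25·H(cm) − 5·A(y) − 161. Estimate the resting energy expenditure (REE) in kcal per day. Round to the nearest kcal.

Mifflin-St Jeor (female): BMR = 10(154) + 6.25(165) − 5(62) − 161 = 1540 + 1031.25 − 310 − 161 = 2100.25 kcal/day.

2100 kcal per day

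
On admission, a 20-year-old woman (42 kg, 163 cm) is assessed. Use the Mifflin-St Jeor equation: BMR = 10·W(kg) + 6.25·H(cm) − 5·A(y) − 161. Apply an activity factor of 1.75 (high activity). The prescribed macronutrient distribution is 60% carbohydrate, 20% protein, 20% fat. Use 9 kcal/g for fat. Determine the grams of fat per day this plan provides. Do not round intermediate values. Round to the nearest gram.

Mifflin-St Jeor (female): BMR = 10(42) + 6.25(163) − 5(20) − 161 = 420 + 1018.75 − 100 − 161 = 1177.75 kcal/day.
TEE = 1177.75 × 1.75 = 2061.0625 kcal/day.
Fat energy = 20% × 2061.0625 = 412.2125 kcal.
Fat = 412.2125 ÷ 9 kcal/g = 45.8014 g.

46 g/day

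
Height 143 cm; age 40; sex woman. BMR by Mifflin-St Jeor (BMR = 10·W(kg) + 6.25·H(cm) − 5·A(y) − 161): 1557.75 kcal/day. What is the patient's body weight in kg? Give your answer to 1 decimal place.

1557.75 = 10·W + 6.25(143) − 5(40) − 161
10·W = 1557.75 − 532.75 = 1025, so W = 102.5 kg.

102.5 kg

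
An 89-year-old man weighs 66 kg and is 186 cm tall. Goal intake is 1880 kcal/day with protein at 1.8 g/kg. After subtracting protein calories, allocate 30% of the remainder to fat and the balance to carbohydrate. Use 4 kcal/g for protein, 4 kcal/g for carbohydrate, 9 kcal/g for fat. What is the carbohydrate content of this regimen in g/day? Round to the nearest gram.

Protein = 1.8 × 66 = 118.8 g → 118.8 × 4 = 475.2 kcal.
Non-protein calories = 1880 − 475.2 = 1404.8 kcal.
Fat: 30% × 1404.8 = 421.44 kcal; carbohydrate: 983.36 kcal.
Carbohydrate: 983.36 kcal ÷ 4 kcal/g = 245.84 g.

246 g/day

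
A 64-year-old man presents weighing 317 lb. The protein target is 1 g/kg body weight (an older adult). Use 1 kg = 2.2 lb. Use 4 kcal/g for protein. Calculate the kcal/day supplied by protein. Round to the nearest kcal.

576 kcal/day

Weight in kg = 317 ÷ 2.2 = 144.0909 kg.
Protein = 1 g/kg × 144.0909 kg = 144.0909 g/day.
Protein energy = 144.0909 g × 4 kcal/g = 576.3636 kcal/day.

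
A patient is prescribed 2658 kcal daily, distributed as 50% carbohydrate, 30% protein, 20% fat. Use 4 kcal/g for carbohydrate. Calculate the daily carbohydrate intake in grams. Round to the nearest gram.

332 g/day

Carbohydrate energy = 50% × 2658 = 1329 kcal.
At 4 kcal/g: 1329 ÷ 4 = 332.25 g.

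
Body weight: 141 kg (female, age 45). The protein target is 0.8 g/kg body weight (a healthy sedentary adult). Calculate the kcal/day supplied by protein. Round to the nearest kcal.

451 kcal/day

Protein = 0.8 g/kg × 141 kg = 112.8 g/day.
Protein energy = 112.8 g × 4 kcal/g = 451.2 kcal/day.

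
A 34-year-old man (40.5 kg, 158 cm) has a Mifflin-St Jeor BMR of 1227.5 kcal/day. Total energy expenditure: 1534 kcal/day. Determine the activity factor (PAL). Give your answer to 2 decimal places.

1.25

Activity factor = TEE ÷ BMR = 1534 ÷ 1227.5 = 1.25.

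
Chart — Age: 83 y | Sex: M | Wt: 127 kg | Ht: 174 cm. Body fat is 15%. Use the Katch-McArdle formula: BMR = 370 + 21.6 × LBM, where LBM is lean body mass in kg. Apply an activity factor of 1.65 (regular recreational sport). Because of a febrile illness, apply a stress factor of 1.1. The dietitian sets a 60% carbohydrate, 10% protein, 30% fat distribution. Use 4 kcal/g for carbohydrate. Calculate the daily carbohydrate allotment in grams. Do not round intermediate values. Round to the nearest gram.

736 g/day

LBM = 127 × (1 − 0.15) = 107.95 kg. Katch-McArdle: BMR = 370 + 21.6 × 107.95 = 2701.72 kcal/day.
TEE = 2701.72 × 1.65 = 4457.838 kcal/day.
With stress factor 1.1: 4457.838 × 1.1 = 4903.6218 kcal/day.
Carbohydrate energy = 60% × 4903.6218 = 2942.1731 kcal.
Carbohydrate = 2942.1731 ÷ 4 kcal/g = 735.5433 g.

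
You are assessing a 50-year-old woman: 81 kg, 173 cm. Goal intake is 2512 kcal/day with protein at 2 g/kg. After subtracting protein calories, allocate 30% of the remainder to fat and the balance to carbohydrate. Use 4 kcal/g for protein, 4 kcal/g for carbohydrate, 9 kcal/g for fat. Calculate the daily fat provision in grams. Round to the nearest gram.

62 g/day

Protein = 2 × 81 = 162 g → 162 × 4 = 648 kcal.
Non-protein calories = 2512 − 648 = 1864 kcal.
Fat: 30% × 1864 = 559.2 kcal; carbohydrate: 1304.8 kcal.
Fat: 559.2 kcal ÷ 9 kcal/g = 62.1333 g.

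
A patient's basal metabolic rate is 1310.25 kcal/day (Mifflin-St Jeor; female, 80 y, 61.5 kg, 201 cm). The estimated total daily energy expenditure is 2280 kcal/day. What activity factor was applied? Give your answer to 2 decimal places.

Activity factor = TEE ÷ BMR = 2280 ÷ 1310.25 = 1.74.

1.74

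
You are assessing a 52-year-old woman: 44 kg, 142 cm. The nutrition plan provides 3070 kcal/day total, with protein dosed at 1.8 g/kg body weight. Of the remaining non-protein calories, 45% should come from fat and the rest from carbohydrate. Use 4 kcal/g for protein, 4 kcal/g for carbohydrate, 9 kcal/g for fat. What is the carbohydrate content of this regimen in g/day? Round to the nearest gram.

379 g/day

Protein = 1.8 × 44 = 79.2 g → 79.2 × 4 = 316.8 kcal.
Non-protein calories = 3070 − 316.8 = 2753.2 kcal.
Fat: 45% × 2753.2 = 1238.94 kcal; carbohydrate: 1514.26 kcal.
Carbohydrate: 1514.26 kcal ÷ 4 kcal/g = 378.565 g.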